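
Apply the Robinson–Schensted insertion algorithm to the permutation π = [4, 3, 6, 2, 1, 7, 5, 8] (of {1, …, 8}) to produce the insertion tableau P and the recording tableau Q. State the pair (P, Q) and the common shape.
P = [1, 5, 7, 8] / [2, 6] / [3] / [4];  Q = [1, 3, 6, 8] / [2, 7] / [4] / [5];  common shape = (4, 2, 1, 1)

Row-insert the values π_1, π_2, … into P one at a time, bumping the leftmost entry strictly greater than the inserted value down to the next row. The recording tableau Q records, in position (i, j), the step at which that cell was added to P.
  Insert 4 (step 1): P = [4];  Q = [1]
  Insert 3 (step 2): P = [3] / [4];  Q = [1] / [2]
  Insert 6 (step 3): P = [3, 6] / [4];  Q = [1, 3] / [2]
  Insert 2 (step 4): P = [2, 6] / [3] / [4];  Q = [1, 3] / [2] / [4]
  Insert 1 (step 5): P = [1, 6] / [2] / [3] / [4];  Q = [1, 3] / [2] / [4] / [5]
  Insert 7 (step 6): P = [1, 6, 7] / [2] / [3] / [4];  Q = [1, 3, 6] / [2] / [4] / [5]
  Insert 5 (step 7): P = [1, 5, 7] / [2, 6] / [3] / [4];  Q = [1, 3, 6] / [2, 7] / [4] / [5]
  Insert 8 (step 8): P = [1, 5, 7, 8] / [2, 6] / [3] / [4];  Q = [1, 3, 6, 8] / [2, 7] / [4] / [5]
Final shape: (4, 2, 1, 1).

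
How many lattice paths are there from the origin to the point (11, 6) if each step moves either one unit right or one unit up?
Number of paths = 12376

A monotone lattice path from (0, 0) to (11, 6) consists of 11 east steps and 6 north steps in some order, so it is determined by which 11 of the 17 steps are east. The count is C(17, 11) = 12376.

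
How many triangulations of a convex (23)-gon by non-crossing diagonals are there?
C_21 = 24466267020

These polygon triangulations are counted by the Catalan number C_n = (1/(n + 1)) · C(2n, n). For n = 21: C_21 = (1/22) · C(42, 21) = 538257874440/22 = 24466267020.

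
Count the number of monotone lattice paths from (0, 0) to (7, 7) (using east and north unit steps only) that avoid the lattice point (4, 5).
Number of paths = 2172

Total paths from (0, 0) to (7, 7): C(14, 7) = 3432. Paths through (4, 5): (paths (0, 0) → (4, 5)) × (paths (4, 5) → (7, 7)) = C(9, 4) · C(5, 3) = 126 · 10 = 1260. Avoidance count = 3432 − 1260 = 2172.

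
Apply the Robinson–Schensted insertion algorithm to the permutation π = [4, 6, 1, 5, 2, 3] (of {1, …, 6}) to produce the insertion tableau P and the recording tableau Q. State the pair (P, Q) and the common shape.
P = [1, 2, 3] / [4, 5] / [6];  Q = [1, 2, 6] / [3, 4] / [5];  common shape = (3, 2, 1)

Row-insert the values π_1, π_2, … into P one at a time, bumping the leftmost entry strictly greater than the inserted value down to the next row. The recording tableau Q records, in position (i, j), the step at which that cell was added to P.
  Insert 4 (step 1): P = [4];  Q = [1]
  Insert 6 (step 2): P = [4, 6];  Q = [1, 2]
  Insert 1 (step 3): P = [1, 6] / [4];  Q = [1, 2] / [3]
  Insert 5 (step 4): P = [1, 5] / [4, 6];  Q = [1, 2] / [3, 4]
  Insert 2 (step 5): P = [1, 2] / [4, 5] / [6];  Q = [1, 2] / [3, 4] / [5]
  Insert 3 (step 6): P = [1, 2, 3] / [4, 5] / [6];  Q = [1, 2, 6] / [3, 4] / [5]
Final shape: (3, 2, 1).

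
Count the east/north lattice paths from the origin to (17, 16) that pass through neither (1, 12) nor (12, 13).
Number of paths = 875532061

Inclusion–exclusion. Total paths: C(33, 17) = 1166803110. Through P₁: C(13, 1)·C(20, 16) = 62985. Through P₂: C(25, 12)·C(8, 5) = 291216800. Since P₁ is strictly southwest of P₂, a monotone path through both must visit P₁ then P₂; paths through both = C(13, 1)·C(12, 11)·C(8, 5) = 8736. Avoid both = 1166803110 − 62985 − 291216800 + 8736 = 875532061.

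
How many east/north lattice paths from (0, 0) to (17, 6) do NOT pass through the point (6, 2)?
Number of paths = 62727

Total paths from (0, 0) to (17, 6): C(23, 17) = 100947. Paths through (6, 2): (paths (0, 0) → (6, 2)) × (paths (6, 2) → (17, 6)) = C(8, 6) · C(15, 11) = 28 · 1365 = 38220. Avoidance count = 100947 − 38220 = 62727.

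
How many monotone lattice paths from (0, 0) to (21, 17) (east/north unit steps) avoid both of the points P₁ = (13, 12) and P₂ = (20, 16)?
Number of paths = 10904811060

Inclusion–exclusion. Total paths: C(38, 21) = 28781143380. Through P₁: C(25, 13)·C(13, 8) = 6692786100. Through P₂: C(36, 20)·C(2, 1) = 14615744220. Since P₁ is strictly southwest of P₂, a monotone path through both must visit P₁ then P₂; paths through both = C(25, 13)·C(11, 7)·C(2, 1) = 3432198000. Avoid both = 28781143380 − 6692786100 − 14615744220 + 3432198000 = 10904811060.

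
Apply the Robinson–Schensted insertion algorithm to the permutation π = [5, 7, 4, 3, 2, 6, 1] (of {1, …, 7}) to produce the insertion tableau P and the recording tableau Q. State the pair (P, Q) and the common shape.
P = [1, 6] / [2, 7] / [3] / [4] / [5];  Q = [1, 2] / [3, 6] / [4] / [5] / [7];  common shape = (2, 2, 1, 1, 1)

Row-insert the values π_1, π_2, … into P one at a time, bumping the leftmost entry strictly greater than the inserted value down to the next row. The recording tableau Q records, in position (i, j), the step at which that cell was added to P.
  Insert 5 (step 1): P = [5];  Q = [1]
  Insert 7 (step 2): P = [5, 7];  Q = [1, 2]
  Insert 4 (step 3): P = [4, 7] / [5];  Q = [1, 2] / [3]
  Insert 3 (step 4): P = [3, 7] / [4] / [5];  Q = [1, 2] / [3] / [4]
  Insert 2 (step 5): P = [2, 7] / [3] / [4] / [5];  Q = [1, 2] / [3] / [4] / [5]
  Insert 6 (step 6): P = [2, 6] / [3, 7] / [4] / [5];  Q = [1, 2] / [3, 6] / [4] / [5]
  Insert 1 (step 7): P = [1, 6] / [2, 7] / [3] / [4] / [5];  Q = [1, 2] / [3, 6] / [4] / [5] / [7]
Final shape: (2, 2, 1, 1, 1).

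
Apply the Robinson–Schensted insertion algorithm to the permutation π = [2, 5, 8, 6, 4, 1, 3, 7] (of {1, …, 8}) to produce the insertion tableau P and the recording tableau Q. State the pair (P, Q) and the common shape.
P = [1, 3, 6, 7] / [2, 4] / [5] / [8];  Q = [1, 2, 3, 8] / [4, 7] / [5] / [6];  common shape = (4, 2, 1, 1)

Row-insert the values π_1, π_2, … into P one at a time, bumping the leftmost entry strictly greater than the inserted value down to the next row. The recording tableau Q records, in position (i, j), the step at which that cell was added to P.
  Insert 2 (step 1): P = [2];  Q = [1]
  Insert 5 (step 2): P = [2, 5];  Q = [1, 2]
  Insert 8 (step 3): P = [2, 5, 8];  Q = [1, 2, 3]
  Insert 6 (step 4): P = [2, 5, 6] / [8];  Q = [1, 2, 3] / [4]
  Insert 4 (step 5): P = [2, 4, 6] / [5] / [8];  Q = [1, 2, 3] / [4] / [5]
  Insert 1 (step 6): P = [1, 4, 6] / [2] / [5] / [8];  Q = [1, 2, 3] / [4] / [5] / [6]
  Insert 3 (step 7): P = [1, 3, 6] / [2, 4] / [5] / [8];  Q = [1, 2, 3] / [4, 7] / [5] / [6]
  Insert 7 (step 8): P = [1, 3, 6, 7] / [2, 4] / [5] / [8];  Q = [1, 2, 3, 8] / [4, 7] / [5] / [6]
Final shape: (4, 2, 1, 1).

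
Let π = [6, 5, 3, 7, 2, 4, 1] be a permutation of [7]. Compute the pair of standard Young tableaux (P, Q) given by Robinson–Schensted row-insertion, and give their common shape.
P = [1, 4] / [2, 7] / [3] / [5] / [6];  Q = [1, 4] / [2, 6] / [3] / [5] / [7];  common shape = (2, 2, 1, 1, 1)

Row-insert the values π_1, π_2, … into P one at a time, bumping the leftmost entry strictly greater than the inserted value down to the next row. The recording tableau Q records, in position (i, j), the step at which that cell was added to P.
  Insert 6 (step 1): P = [6];  Q = [1]
  Insert 5 (step 2): P = [5] / [6];  Q = [1] / [2]
  Insert 3 (step 3): P = [3] / [5] / [6];  Q = [1] / [2] / [3]
  Insert 7 (step 4): P = [3, 7] / [5] / [6];  Q = [1, 4] / [2] / [3]
  Insert 2 (step 5): P = [2, 7] / [3] / [5] / [6];  Q = [1, 4] / [2] / [3] / [5]
  Insert 4 (step 6): P = [2, 4] / [3, 7] / [5] / [6];  Q = [1, 4] / [2, 6] / [3] / [5]
  Insert 1 (step 7): P = [1, 4] / [2, 7] / [3] / [5] / [6];  Q = [1, 4] / [2, 6] / [3] / [5] / [7]
Final shape: (2, 2, 1, 1, 1).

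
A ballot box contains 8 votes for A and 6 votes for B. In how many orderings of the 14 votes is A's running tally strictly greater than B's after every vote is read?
Strict-lead orderings = 429

Total orderings of the 14 votes with 8 for A: C(14, 8) = 3003. By the Bertrand ballot formula (Cycle Lemma / reflection principle), the number of orderings in which A is strictly ahead of B throughout is (p − q)/(p + q) · C(p + q, p) = (8 − 6)/(8 + 6) · 3003 = 429.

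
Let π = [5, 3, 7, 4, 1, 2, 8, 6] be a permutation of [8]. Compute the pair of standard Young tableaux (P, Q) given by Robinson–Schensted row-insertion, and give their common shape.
P = [1, 2, 6] / [3, 4, 8] / [5, 7];  Q = [1, 3, 7] / [2, 4, 8] / [5, 6];  common shape = (3, 3, 2)

Row-insert the values π_1, π_2, … into P one at a time, bumping the leftmost entry strictly greater than the inserted value down to the next row. The recording tableau Q records, in position (i, j), the step at which that cell was added to P.
  Insert 5 (step 1): P = [5];  Q = [1]
  Insert 3 (step 2): P = [3] / [5];  Q = [1] / [2]
  Insert 7 (step 3): P = [3, 7] / [5];  Q = [1, 3] / [2]
  Insert 4 (step 4): P = [3, 4] / [5, 7];  Q = [1, 3] / [2, 4]
  Insert 1 (step 5): P = [1, 4] / [3, 7] / [5];  Q = [1, 3] / [2, 4] / [5]
  Insert 2 (step 6): P = [1, 2] / [3, 4] / [5, 7];  Q = [1, 3] / [2, 4] / [5, 6]
  Insert 8 (step 7): P = [1, 2, 8] / [3, 4] / [5, 7];  Q = [1, 3, 7] / [2, 4] / [5, 6]
  Insert 6 (step 8): P = [1, 2, 6] / [3, 4, 8] / [5, 7];  Q = [1, 3, 7] / [2, 4, 8] / [5, 6]
Final shape: (3, 3, 2).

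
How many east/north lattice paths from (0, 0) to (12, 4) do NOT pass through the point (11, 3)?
Number of paths = 1092

Total paths from (0, 0) to (12, 4): C(16, 12) = 1820. Paths through (11, 3): (paths (0, 0) → (11, 3)) × (paths (11, 3) → (12, 4)) = C(14, 11) · C(2, 1) = 364 · 2 = 728. Avoidance count = 1820 − 728 = 1092.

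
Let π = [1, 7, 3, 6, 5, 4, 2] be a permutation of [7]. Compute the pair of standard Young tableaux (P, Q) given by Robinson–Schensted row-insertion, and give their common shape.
P = [1, 2, 4] / [3] / [5] / [6] / [7];  Q = [1, 2, 4] / [3] / [5] / [6] / [7];  common shape = (3, 1, 1, 1, 1)

Row-insert the values π_1, π_2, … into P one at a time, bumping the leftmost entry strictly greater than the inserted value down to the next row. The recording tableau Q records, in position (i, j), the step at which that cell was added to P.
  Insert 1 (step 1): P = [1];  Q = [1]
  Insert 7 (step 2): P = [1, 7];  Q = [1, 2]
  Insert 3 (step 3): P = [1, 3] / [7];  Q = [1, 2] / [3]
  Insert 6 (step 4): P = [1, 3, 6] / [7];  Q = [1, 2, 4] / [3]
  Insert 5 (step 5): P = [1, 3, 5] / [6] / [7];  Q = [1, 2, 4] / [3] / [5]
  Insert 4 (step 6): P = [1, 3, 4] / [5] / [6] / [7];  Q = [1, 2, 4] / [3] / [5] / [6]
  Insert 2 (step 7): P = [1, 2, 4] / [3] / [5] / [6] / [7];  Q = [1, 2, 4] / [3] / [5] / [6] / [7]
Final shape: (3, 1, 1, 1, 1).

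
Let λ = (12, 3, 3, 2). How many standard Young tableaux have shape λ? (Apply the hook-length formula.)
# SYT of shape (12, 3, 3, 2) = 2771340

Hook-length formula: f^λ = n! / Π hook(c), product over all cells c of the Young diagram. For λ = (12, 3, 3, 2), n = 20 boxes. Hook lengths by row (left-to-right, top-to-bottom): [15, 14, 12, 9, 8, 7, 6, 5, 4, 3, 2, 1]; [5, 4, 2]; [4, 3, 1]; [2, 1]. Product of hooks = 877879296000. So f^λ = 20! / 877879296000 = 2432902008176640000 / 877879296000 = 2771340.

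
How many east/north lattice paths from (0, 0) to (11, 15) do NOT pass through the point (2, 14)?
Number of paths = 7724960

Total paths from (0, 0) to (11, 15): C(26, 11) = 7726160. Paths through (2, 14): (paths (0, 0) → (2, 14)) × (paths (2, 14) → (11, 15)) = C(16, 2) · C(10, 9) = 120 · 10 = 1200. Avoidance count = 7726160 − 1200 = 7724960.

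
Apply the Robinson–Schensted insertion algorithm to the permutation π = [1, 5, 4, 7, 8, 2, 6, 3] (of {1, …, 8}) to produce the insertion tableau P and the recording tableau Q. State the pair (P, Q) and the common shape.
P = [1, 2, 3, 8] / [4, 6] / [5, 7];  Q = [1, 2, 4, 5] / [3, 7] / [6, 8];  common shape = (4, 2, 2)

Row-insert the values π_1, π_2, … into P one at a time, bumping the leftmost entry strictly greater than the inserted value down to the next row. The recording tableau Q records, in position (i, j), the step at which that cell was added to P.
  Insert 1 (step 1): P = [1];  Q = [1]
  Insert 5 (step 2): P = [1, 5];  Q = [1, 2]
  Insert 4 (step 3): P = [1, 4] / [5];  Q = [1, 2] / [3]
  Insert 7 (step 4): P = [1, 4, 7] / [5];  Q = [1, 2, 4] / [3]
  Insert 8 (step 5): P = [1, 4, 7, 8] / [5];  Q = [1, 2, 4, 5] / [3]
  Insert 2 (step 6): P = [1, 2, 7, 8] / [4] / [5];  Q = [1, 2, 4, 5] / [3] / [6]
  Insert 6 (step 7): P = [1, 2, 6, 8] / [4, 7] / [5];  Q = [1, 2, 4, 5] / [3, 7] / [6]
  Insert 3 (step 8): P = [1, 2, 3, 8] / [4, 6] / [5, 7];  Q = [1, 2, 4, 5] / [3, 7] / [6, 8]
Final shape: (4, 2, 2).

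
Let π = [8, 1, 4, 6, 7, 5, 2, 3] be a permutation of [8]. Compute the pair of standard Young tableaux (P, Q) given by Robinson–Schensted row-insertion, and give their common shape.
P = [1, 2, 3, 7] / [4, 5] / [6] / [8];  Q = [1, 3, 4, 5] / [2, 8] / [6] / [7];  common shape = (4, 2, 1, 1)

Row-insert the values π_1, π_2, … into P one at a time, bumping the leftmost entry strictly greater than the inserted value down to the next row. The recording tableau Q records, in position (i, j), the step at which that cell was added to P.
  Insert 8 (step 1): P = [8];  Q = [1]
  Insert 1 (step 2): P = [1] / [8];  Q = [1] / [2]
  Insert 4 (step 3): P = [1, 4] / [8];  Q = [1, 3] / [2]
  Insert 6 (step 4): P = [1, 4, 6] / [8];  Q = [1, 3, 4] / [2]
  Insert 7 (step 5): P = [1, 4, 6, 7] / [8];  Q = [1, 3, 4, 5] / [2]
  Insert 5 (step 6): P = [1, 4, 5, 7] / [6] / [8];  Q = [1, 3, 4, 5] / [2] / [6]
  Insert 2 (step 7): P = [1, 2, 5, 7] / [4] / [6] / [8];  Q = [1, 3, 4, 5] / [2] / [6] / [7]
  Insert 3 (step 8): P = [1, 2, 3, 7] / [4, 5] / [6] / [8];  Q = [1, 3, 4, 5] / [2, 8] / [6] / [7]
Final shape: (4, 2, 1, 1).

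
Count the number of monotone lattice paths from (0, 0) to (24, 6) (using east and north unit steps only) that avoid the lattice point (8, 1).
Number of paths = 410634

Total paths from (0, 0) to (24, 6): C(30, 24) = 593775. Paths through (8, 1): (paths (0, 0) → (8, 1)) × (paths (8, 1) → (24, 6)) = C(9, 8) · C(21, 16) = 9 · 20349 = 183141. Avoidance count = 593775 − 183141 = 410634.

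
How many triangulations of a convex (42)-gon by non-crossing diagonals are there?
C_40 = 2622127042276492108820

These polygon triangulations are counted by the Catalan number C_n = (1/(n + 1)) · C(2n, n). For n = 40: C_40 = (1/41) · C(80, 40) = 107507208733336176461620/41 = 2622127042276492108820.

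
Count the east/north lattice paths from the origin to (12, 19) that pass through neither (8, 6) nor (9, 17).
Number of paths = 103088245

Inclusion–exclusion. Total paths: C(31, 12) = 141120525. Through P₁: C(14, 8)·C(17, 4) = 7147140. Through P₂: C(26, 9)·C(5, 3) = 31245500. Since P₁ is strictly southwest of P₂, a monotone path through both must visit P₁ then P₂; paths through both = C(14, 8)·C(12, 1)·C(5, 3) = 360360. Avoid both = 141120525 − 7147140 − 31245500 + 360360 = 103088245.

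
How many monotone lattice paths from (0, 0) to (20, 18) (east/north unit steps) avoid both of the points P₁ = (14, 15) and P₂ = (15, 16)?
Number of paths = 24009188595

Inclusion–exclusion. Total paths: C(38, 20) = 33578000610. Through P₁: C(29, 14)·C(9, 6) = 6514935840. Through P₂: C(31, 15)·C(7, 5) = 6311344095. Since P₁ is strictly southwest of P₂, a monotone path through both must visit P₁ then P₂; paths through both = C(29, 14)·C(2, 1)·C(7, 5) = 3257467920. Avoid both = 33578000610 − 6514935840 − 6311344095 + 3257467920 = 24009188595.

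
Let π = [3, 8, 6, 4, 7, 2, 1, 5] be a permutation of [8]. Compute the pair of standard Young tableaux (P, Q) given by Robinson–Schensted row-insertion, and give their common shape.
P = [1, 4, 5] / [2, 7] / [3] / [6] / [8];  Q = [1, 2, 5] / [3, 8] / [4] / [6] / [7];  common shape = (3, 2, 1, 1, 1)

Row-insert the values π_1, π_2, … into P one at a time, bumping the leftmost entry strictly greater than the inserted value down to the next row. The recording tableau Q records, in position (i, j), the step at which that cell was added to P.
  Insert 3 (step 1): P = [3];  Q = [1]
  Insert 8 (step 2): P = [3, 8];  Q = [1, 2]
  Insert 6 (step 3): P = [3, 6] / [8];  Q = [1, 2] / [3]
  Insert 4 (step 4): P = [3, 4] / [6] / [8];  Q = [1, 2] / [3] / [4]
  Insert 7 (step 5): P = [3, 4, 7] / [6] / [8];  Q = [1, 2, 5] / [3] / [4]
  Insert 2 (step 6): P = [2, 4, 7] / [3] / [6] / [8];  Q = [1, 2, 5] / [3] / [4] / [6]
  Insert 1 (step 7): P = [1, 4, 7] / [2] / [3] / [6] / [8];  Q = [1, 2, 5] / [3] / [4] / [6] / [7]
  Insert 5 (step 8): P = [1, 4, 5] / [2, 7] / [3] / [6] / [8];  Q = [1, 2, 5] / [3, 8] / [4] / [6] / [7]
Final shape: (3, 2, 1, 1, 1).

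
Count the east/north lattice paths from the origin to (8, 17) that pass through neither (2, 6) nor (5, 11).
Number of paths = 499847

Inclusion–exclusion. Total paths: C(25, 8) = 1081575. Through P₁: C(8, 2)·C(17, 6) = 346528. Through P₂: C(16, 5)·C(9, 3) = 366912. Since P₁ is strictly southwest of P₂, a monotone path through both must visit P₁ then P₂; paths through both = C(8, 2)·C(8, 3)·C(9, 3) = 131712. Avoid both = 1081575 − 346528 − 366912 + 131712 = 499847.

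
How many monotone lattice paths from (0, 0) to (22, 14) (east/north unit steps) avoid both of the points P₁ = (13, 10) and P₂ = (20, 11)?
Number of paths = 2223092140

Inclusion–exclusion. Total paths: C(36, 22) = 3796297200. Through P₁: C(23, 13)·C(13, 9) = 818007190. Through P₂: C(31, 20)·C(5, 2) = 846723150. Since P₁ is strictly southwest of P₂, a monotone path through both must visit P₁ then P₂; paths through both = C(23, 13)·C(8, 7)·C(5, 2) = 91525280. Avoid both = 3796297200 − 818007190 − 846723150 + 91525280 = 2223092140.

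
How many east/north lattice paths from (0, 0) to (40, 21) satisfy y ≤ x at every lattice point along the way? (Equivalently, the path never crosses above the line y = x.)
Number of paths = 5939663527389900

By the reflection principle (André's argument), the number of monotone paths to (40, 21) with n ≤ m that never go above y = x is C(61, 40) − C(61, 41) = 12176310231149295 − 6236646703759395 = 5939663527389900.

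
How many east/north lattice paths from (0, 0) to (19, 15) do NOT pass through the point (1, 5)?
Number of paths = 1777228860

Total paths from (0, 0) to (19, 15): C(34, 19) = 1855967520. Paths through (1, 5): (paths (0, 0) → (1, 5)) × (paths (1, 5) → (19, 15)) = C(6, 1) · C(28, 18) = 6 · 13123110 = 78738660. Avoidance count = 1855967520 − 78738660 = 1777228860.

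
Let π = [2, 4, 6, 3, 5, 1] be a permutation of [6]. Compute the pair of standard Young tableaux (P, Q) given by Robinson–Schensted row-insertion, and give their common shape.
P = [1, 3, 5] / [2, 6] / [4];  Q = [1, 2, 3] / [4, 5] / [6];  common shape = (3, 2, 1)

Row-insert the values π_1, π_2, … into P one at a time, bumping the leftmost entry strictly greater than the inserted value down to the next row. The recording tableau Q records, in position (i, j), the step at which that cell was added to P.
  Insert 2 (step 1): P = [2];  Q = [1]
  Insert 4 (step 2): P = [2, 4];  Q = [1, 2]
  Insert 6 (step 3): P = [2, 4, 6];  Q = [1, 2, 3]
  Insert 3 (step 4): P = [2, 3, 6] / [4];  Q = [1, 2, 3] / [4]
  Insert 5 (step 5): P = [2, 3, 5] / [4, 6];  Q = [1, 2, 3] / [4, 5]
  Insert 1 (step 6): P = [1, 3, 5] / [2, 6] / [4];  Q = [1, 2, 3] / [4, 5] / [6]
Final shape: (3, 2, 1).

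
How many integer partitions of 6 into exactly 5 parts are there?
p(6, 5 parts) = 1

Partitions of n into exactly k parts ↔ partitions of n − k into at most k parts (subtract 1 from each part). For n = 6, k = 5, the partitions are: 2+1+1+1+1. Count = 1.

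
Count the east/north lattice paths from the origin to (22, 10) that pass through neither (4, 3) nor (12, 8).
Number of paths = 42346690

Inclusion–exclusion. Total paths: C(32, 22) = 64512240. Through P₁: C(7, 4)·C(25, 18) = 16824500. Through P₂: C(20, 12)·C(12, 10) = 8314020. Since P₁ is strictly southwest of P₂, a monotone path through both must visit P₁ then P₂; paths through both = C(7, 4)·C(13, 8)·C(12, 10) = 2972970. Avoid both = 64512240 − 16824500 − 8314020 + 2972970 = 42346690.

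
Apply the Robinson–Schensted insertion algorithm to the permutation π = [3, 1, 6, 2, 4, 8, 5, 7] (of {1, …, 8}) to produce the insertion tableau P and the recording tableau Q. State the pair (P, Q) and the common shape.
P = [1, 2, 4, 5, 7] / [3, 6, 8];  Q = [1, 3, 5, 6, 8] / [2, 4, 7];  common shape = (5, 3)

Row-insert the values π_1, π_2, … into P one at a time, bumping the leftmost entry strictly greater than the inserted value down to the next row. The recording tableau Q records, in position (i, j), the step at which that cell was added to P.
  Insert 3 (step 1): P = [3];  Q = [1]
  Insert 1 (step 2): P = [1] / [3];  Q = [1] / [2]
  Insert 6 (step 3): P = [1, 6] / [3];  Q = [1, 3] / [2]
  Insert 2 (step 4): P = [1, 2] / [3, 6];  Q = [1, 3] / [2, 4]
  Insert 4 (step 5): P = [1, 2, 4] / [3, 6];  Q = [1, 3, 5] / [2, 4]
  Insert 8 (step 6): P = [1, 2, 4, 8] / [3, 6];  Q = [1, 3, 5, 6] / [2, 4]
  Insert 5 (step 7): P = [1, 2, 4, 5] / [3, 6, 8];  Q = [1, 3, 5, 6] / [2, 4, 7]
  Insert 7 (step 8): P = [1, 2, 4, 5, 7] / [3, 6, 8];  Q = [1, 3, 5, 6, 8] / [2, 4, 7]
Final shape: (5, 3).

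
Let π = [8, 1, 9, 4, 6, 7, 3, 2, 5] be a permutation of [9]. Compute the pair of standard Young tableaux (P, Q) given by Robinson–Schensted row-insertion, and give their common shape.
P = [1, 2, 5, 7] / [3, 6] / [4, 9] / [8];  Q = [1, 3, 5, 6] / [2, 4] / [7, 9] / [8];  common shape = (4, 2, 2, 1)

Row-insert the values π_1, π_2, … into P one at a time, bumping the leftmost entry strictly greater than the inserted value down to the next row. The recording tableau Q records, in position (i, j), the step at which that cell was added to P.
  Insert 8 (step 1): P = [8];  Q = [1]
  Insert 1 (step 2): P = [1] / [8];  Q = [1] / [2]
  Insert 9 (step 3): P = [1, 9] / [8];  Q = [1, 3] / [2]
  Insert 4 (step 4): P = [1, 4] / [8, 9];  Q = [1, 3] / [2, 4]
  Insert 6 (step 5): P = [1, 4, 6] / [8, 9];  Q = [1, 3, 5] / [2, 4]
  Insert 7 (step 6): P = [1, 4, 6, 7] / [8, 9];  Q = [1, 3, 5, 6] / [2, 4]
  Insert 3 (step 7): P = [1, 3, 6, 7] / [4, 9] / [8];  Q = [1, 3, 5, 6] / [2, 4] / [7]
  Insert 2 (step 8): P = [1, 2, 6, 7] / [3, 9] / [4] / [8];  Q = [1, 3, 5, 6] / [2, 4] / [7] / [8]
  Insert 5 (step 9): P = [1, 2, 5, 7] / [3, 6] / [4, 9] / [8];  Q = [1, 3, 5, 6] / [2, 4] / [7, 9] / [8]
Final shape: (4, 2, 2, 1).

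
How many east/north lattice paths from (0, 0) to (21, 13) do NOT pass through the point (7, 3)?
Number of paths = 692633040

Total paths from (0, 0) to (21, 13): C(34, 21) = 927983760. Paths through (7, 3): (paths (0, 0) → (7, 3)) × (paths (7, 3) → (21, 13)) = C(10, 7) · C(24, 14) = 120 · 1961256 = 235350720. Avoidance count = 927983760 − 235350720 = 692633040.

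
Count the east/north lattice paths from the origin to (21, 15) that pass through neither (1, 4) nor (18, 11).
Number of paths = 3994204035

Inclusion–exclusion. Total paths: C(36, 21) = 5567902560. Through P₁: C(5, 1)·C(31, 20) = 423361575. Through P₂: C(29, 18)·C(7, 3) = 1210905150. Since P₁ is strictly southwest of P₂, a monotone path through both must visit P₁ then P₂; paths through both = C(5, 1)·C(24, 17)·C(7, 3) = 60568200. Avoid both = 5567902560 − 423361575 − 1210905150 + 60568200 = 3994204035.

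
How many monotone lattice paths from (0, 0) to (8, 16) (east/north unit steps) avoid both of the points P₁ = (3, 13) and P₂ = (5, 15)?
Number of paths = 655535

Inclusion–exclusion. Total paths: C(24, 8) = 735471. Through P₁: C(16, 3)·C(8, 5) = 31360. Through P₂: C(20, 5)·C(4, 3) = 62016. Since P₁ is strictly southwest of P₂, a monotone path through both must visit P₁ then P₂; paths through both = C(16, 3)·C(4, 2)·C(4, 3) = 13440. Avoid both = 735471 − 31360 − 62016 + 13440 = 655535.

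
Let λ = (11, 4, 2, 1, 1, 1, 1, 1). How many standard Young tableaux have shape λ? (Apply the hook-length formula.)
# SYT of shape (11, 4, 2, 1, 1, 1, 1, 1) = 170714544

Hook-length formula: f^λ = n! / Π hook(c), product over all cells c of the Young diagram. For λ = (11, 4, 2, 1, 1, 1, 1, 1), n = 22 boxes. Hook lengths by row (left-to-right, top-to-bottom): [18, 12, 10, 9, 7, 6, 5, 4, 3, 2, 1]; [10, 4, 2, 1]; [7, 1]; [5]; [4]; [3]; [2]; [1]. Product of hooks = 6584094720000. So f^λ = 22! / 6584094720000 = 1124000727777607680000 / 6584094720000 = 170714544.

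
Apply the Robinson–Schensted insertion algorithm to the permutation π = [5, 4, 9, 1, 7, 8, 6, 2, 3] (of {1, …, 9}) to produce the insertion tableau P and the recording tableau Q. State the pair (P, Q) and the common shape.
P = [1, 2, 3] / [4, 6, 8] / [5, 7] / [9];  Q = [1, 3, 6] / [2, 5, 9] / [4, 7] / [8];  common shape = (3, 3, 2, 1)

Row-insert the values π_1, π_2, … into P one at a time, bumping the leftmost entry strictly greater than the inserted value down to the next row. The recording tableau Q records, in position (i, j), the step at which that cell was added to P.
  Insert 5 (step 1): P = [5];  Q = [1]
  Insert 4 (step 2): P = [4] / [5];  Q = [1] / [2]
  Insert 9 (step 3): P = [4, 9] / [5];  Q = [1, 3] / [2]
  Insert 1 (step 4): P = [1, 9] / [4] / [5];  Q = [1, 3] / [2] / [4]
  Insert 7 (step 5): P = [1, 7] / [4, 9] / [5];  Q = [1, 3] / [2, 5] / [4]
  Insert 8 (step 6): P = [1, 7, 8] / [4, 9] / [5];  Q = [1, 3, 6] / [2, 5] / [4]
  Insert 6 (step 7): P = [1, 6, 8] / [4, 7] / [5, 9];  Q = [1, 3, 6] / [2, 5] / [4, 7]
  Insert 2 (step 8): P = [1, 2, 8] / [4, 6] / [5, 7] / [9];  Q = [1, 3, 6] / [2, 5] / [4, 7] / [8]
  Insert 3 (step 9): P = [1, 2, 3] / [4, 6, 8] / [5, 7] / [9];  Q = [1, 3, 6] / [2, 5, 9] / [4, 7] / [8]
Final shape: (3, 3, 2, 1).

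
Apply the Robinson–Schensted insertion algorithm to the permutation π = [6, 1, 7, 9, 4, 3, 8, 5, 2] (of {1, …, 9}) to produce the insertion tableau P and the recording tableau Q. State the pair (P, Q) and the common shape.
P = [1, 2, 5] / [3, 7, 8] / [4, 9] / [6];  Q = [1, 3, 4] / [2, 5, 7] / [6, 8] / [9];  common shape = (3, 3, 2, 1)

Row-insert the values π_1, π_2, … into P one at a time, bumping the leftmost entry strictly greater than the inserted value down to the next row. The recording tableau Q records, in position (i, j), the step at which that cell was added to P.
  Insert 6 (step 1): P = [6];  Q = [1]
  Insert 1 (step 2): P = [1] / [6];  Q = [1] / [2]
  Insert 7 (step 3): P = [1, 7] / [6];  Q = [1, 3] / [2]
  Insert 9 (step 4): P = [1, 7, 9] / [6];  Q = [1, 3, 4] / [2]
  Insert 4 (step 5): P = [1, 4, 9] / [6, 7];  Q = [1, 3, 4] / [2, 5]
  Insert 3 (step 6): P = [1, 3, 9] / [4, 7] / [6];  Q = [1, 3, 4] / [2, 5] / [6]
  Insert 8 (step 7): P = [1, 3, 8] / [4, 7, 9] / [6];  Q = [1, 3, 4] / [2, 5, 7] / [6]
  Insert 5 (step 8): P = [1, 3, 5] / [4, 7, 8] / [6, 9];  Q = [1, 3, 4] / [2, 5, 7] / [6, 8]
  Insert 2 (step 9): P = [1, 2, 5] / [3, 7, 8] / [4, 9] / [6];  Q = [1, 3, 4] / [2, 5, 7] / [6, 8] / [9]
Final shape: (3, 3, 2, 1).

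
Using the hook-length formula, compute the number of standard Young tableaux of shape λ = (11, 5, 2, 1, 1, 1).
# SYT of shape (11, 5, 2, 1, 1, 1) = 63371308

Hook-length formula: f^λ = n! / Π hook(c), product over all cells c of the Young diagram. For λ = (11, 5, 2, 1, 1, 1), n = 21 boxes. Hook lengths by row (left-to-right, top-to-bottom): [16, 12, 10, 9, 8, 6, 5, 4, 3, 2, 1]; [9, 5, 3, 2, 1]; [5, 1]; [3]; [2]; [1]. Product of hooks = 806215680000. So f^λ = 21! / 806215680000 = 51090942171709440000 / 806215680000 = 63371308.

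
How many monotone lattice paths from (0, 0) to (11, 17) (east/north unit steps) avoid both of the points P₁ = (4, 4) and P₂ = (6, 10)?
Number of paths = 11257764

Inclusion–exclusion. Total paths: C(28, 11) = 21474180. Through P₁: C(8, 4)·C(20, 7) = 5426400. Through P₂: C(16, 6)·C(12, 5) = 6342336. Since P₁ is strictly southwest of P₂, a monotone path through both must visit P₁ then P₂; paths through both = C(8, 4)·C(8, 2)·C(12, 5) = 1552320. Avoid both = 21474180 − 5426400 − 6342336 + 1552320 = 11257764.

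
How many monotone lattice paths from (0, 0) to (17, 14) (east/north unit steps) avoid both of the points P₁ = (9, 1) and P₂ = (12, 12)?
Number of paths = 206436789

Inclusion–exclusion. Total paths: C(31, 17) = 265182525. Through P₁: C(10, 9)·C(21, 8) = 2034900. Through P₂: C(24, 12)·C(7, 5) = 56787276. Since P₁ is strictly southwest of P₂, a monotone path through both must visit P₁ then P₂; paths through both = C(10, 9)·C(14, 3)·C(7, 5) = 76440. Avoid both = 265182525 − 2034900 − 56787276 + 76440 = 206436789.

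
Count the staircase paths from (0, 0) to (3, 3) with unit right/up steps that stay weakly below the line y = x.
C_3 = 5

These NE paths below the diagonal are counted by the Catalan number C_n = (1/(n + 1)) · C(2n, n). For n = 3: C_3 = (1/4) · C(6, 3) = 20/4 = 5.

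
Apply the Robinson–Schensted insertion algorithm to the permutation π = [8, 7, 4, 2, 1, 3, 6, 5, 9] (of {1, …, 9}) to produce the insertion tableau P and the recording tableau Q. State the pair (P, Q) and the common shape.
P = [1, 3, 5, 9] / [2, 6] / [4] / [7] / [8];  Q = [1, 6, 7, 9] / [2, 8] / [3] / [4] / [5];  common shape = (4, 2, 1, 1, 1)

Row-insert the values π_1, π_2, … into P one at a time, bumping the leftmost entry strictly greater than the inserted value down to the next row. The recording tableau Q records, in position (i, j), the step at which that cell was added to P.
  Insert 8 (step 1): P = [8];  Q = [1]
  Insert 7 (step 2): P = [7] / [8];  Q = [1] / [2]
  Insert 4 (step 3): P = [4] / [7] / [8];  Q = [1] / [2] / [3]
  Insert 2 (step 4): P = [2] / [4] / [7] / [8];  Q = [1] / [2] / [3] / [4]
  Insert 1 (step 5): P = [1] / [2] / [4] / [7] / [8];  Q = [1] / [2] / [3] / [4] / [5]
  Insert 3 (step 6): P = [1, 3] / [2] / [4] / [7] / [8];  Q = [1, 6] / [2] / [3] / [4] / [5]
  Insert 6 (step 7): P = [1, 3, 6] / [2] / [4] / [7] / [8];  Q = [1, 6, 7] / [2] / [3] / [4] / [5]
  Insert 5 (step 8): P = [1, 3, 5] / [2, 6] / [4] / [7] / [8];  Q = [1, 6, 7] / [2, 8] / [3] / [4] / [5]
  Insert 9 (step 9): P = [1, 3, 5, 9] / [2, 6] / [4] / [7] / [8];  Q = [1, 6, 7, 9] / [2, 8] / [3] / [4] / [5]
Final shape: (4, 2, 1, 1, 1).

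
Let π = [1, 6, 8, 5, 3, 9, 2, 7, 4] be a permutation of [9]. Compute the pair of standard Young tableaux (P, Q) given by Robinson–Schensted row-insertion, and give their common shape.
P = [1, 2, 4, 9] / [3, 7] / [5, 8] / [6];  Q = [1, 2, 3, 6] / [4, 8] / [5, 9] / [7];  common shape = (4, 2, 2, 1)

Row-insert the values π_1, π_2, … into P one at a time, bumping the leftmost entry strictly greater than the inserted value down to the next row. The recording tableau Q records, in position (i, j), the step at which that cell was added to P.
  Insert 1 (step 1): P = [1];  Q = [1]
  Insert 6 (step 2): P = [1, 6];  Q = [1, 2]
  Insert 8 (step 3): P = [1, 6, 8];  Q = [1, 2, 3]
  Insert 5 (step 4): P = [1, 5, 8] / [6];  Q = [1, 2, 3] / [4]
  Insert 3 (step 5): P = [1, 3, 8] / [5] / [6];  Q = [1, 2, 3] / [4] / [5]
  Insert 9 (step 6): P = [1, 3, 8, 9] / [5] / [6];  Q = [1, 2, 3, 6] / [4] / [5]
  Insert 2 (step 7): P = [1, 2, 8, 9] / [3] / [5] / [6];  Q = [1, 2, 3, 6] / [4] / [5] / [7]
  Insert 7 (step 8): P = [1, 2, 7, 9] / [3, 8] / [5] / [6];  Q = [1, 2, 3, 6] / [4, 8] / [5] / [7]
  Insert 4 (step 9): P = [1, 2, 4, 9] / [3, 7] / [5, 8] / [6];  Q = [1, 2, 3, 6] / [4, 8] / [5, 9] / [7]
Final shape: (4, 2, 2, 1).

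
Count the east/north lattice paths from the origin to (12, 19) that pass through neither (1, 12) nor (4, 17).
Number of paths = 140470248

Inclusion–exclusion. Total paths: C(31, 12) = 141120525. Through P₁: C(13, 1)·C(18, 11) = 413712. Through P₂: C(21, 4)·C(10, 8) = 269325. Since P₁ is strictly southwest of P₂, a monotone path through both must visit P₁ then P₂; paths through both = C(13, 1)·C(8, 3)·C(10, 8) = 32760. Avoid both = 141120525 − 413712 − 269325 + 32760 = 140470248.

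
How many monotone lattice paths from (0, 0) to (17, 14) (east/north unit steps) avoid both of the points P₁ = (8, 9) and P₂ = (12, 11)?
Number of paths = 161217937

Inclusion–exclusion. Total paths: C(31, 17) = 265182525. Through P₁: C(17, 8)·C(14, 9) = 48668620. Through P₂: C(23, 12)·C(8, 5) = 75716368. Since P₁ is strictly southwest of P₂, a monotone path through both must visit P₁ then P₂; paths through both = C(17, 8)·C(6, 4)·C(8, 5) = 20420400. Avoid both = 265182525 − 48668620 − 75716368 + 20420400 = 161217937.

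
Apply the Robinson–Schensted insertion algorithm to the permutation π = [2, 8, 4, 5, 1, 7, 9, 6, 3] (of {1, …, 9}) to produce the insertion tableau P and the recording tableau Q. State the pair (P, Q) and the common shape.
P = [1, 3, 5, 6, 9] / [2, 4] / [7] / [8];  Q = [1, 2, 4, 6, 7] / [3, 8] / [5] / [9];  common shape = (5, 2, 1, 1)

Row-insert the values π_1, π_2, … into P one at a time, bumping the leftmost entry strictly greater than the inserted value down to the next row. The recording tableau Q records, in position (i, j), the step at which that cell was added to P.
  Insert 2 (step 1): P = [2];  Q = [1]
  Insert 8 (step 2): P = [2, 8];  Q = [1, 2]
  Insert 4 (step 3): P = [2, 4] / [8];  Q = [1, 2] / [3]
  Insert 5 (step 4): P = [2, 4, 5] / [8];  Q = [1, 2, 4] / [3]
  Insert 1 (step 5): P = [1, 4, 5] / [2] / [8];  Q = [1, 2, 4] / [3] / [5]
  Insert 7 (step 6): P = [1, 4, 5, 7] / [2] / [8];  Q = [1, 2, 4, 6] / [3] / [5]
  Insert 9 (step 7): P = [1, 4, 5, 7, 9] / [2] / [8];  Q = [1, 2, 4, 6, 7] / [3] / [5]
  Insert 6 (step 8): P = [1, 4, 5, 6, 9] / [2, 7] / [8];  Q = [1, 2, 4, 6, 7] / [3, 8] / [5]
  Insert 3 (step 9): P = [1, 3, 5, 6, 9] / [2, 4] / [7] / [8];  Q = [1, 2, 4, 6, 7] / [3, 8] / [5] / [9]
Final shape: (5, 2, 1, 1).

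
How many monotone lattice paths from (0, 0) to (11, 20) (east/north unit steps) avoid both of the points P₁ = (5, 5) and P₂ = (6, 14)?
Number of paths = 54254907

Inclusion–exclusion. Total paths: C(31, 11) = 84672315. Through P₁: C(10, 5)·C(21, 6) = 13674528. Through P₂: C(20, 6)·C(11, 5) = 17907120. Since P₁ is strictly southwest of P₂, a monotone path through both must visit P₁ then P₂; paths through both = C(10, 5)·C(10, 1)·C(11, 5) = 1164240. Avoid both = 84672315 − 13674528 − 17907120 + 1164240 = 54254907.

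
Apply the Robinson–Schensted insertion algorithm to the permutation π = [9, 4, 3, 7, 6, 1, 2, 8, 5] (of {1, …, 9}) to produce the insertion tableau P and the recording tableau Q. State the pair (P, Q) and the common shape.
P = [1, 2, 5] / [3, 6, 8] / [4, 7] / [9];  Q = [1, 4, 8] / [2, 5, 9] / [3, 7] / [6];  common shape = (3, 3, 2, 1)

Row-insert the values π_1, π_2, … into P one at a time, bumping the leftmost entry strictly greater than the inserted value down to the next row. The recording tableau Q records, in position (i, j), the step at which that cell was added to P.
  Insert 9 (step 1): P = [9];  Q = [1]
  Insert 4 (step 2): P = [4] / [9];  Q = [1] / [2]
  Insert 3 (step 3): P = [3] / [4] / [9];  Q = [1] / [2] / [3]
  Insert 7 (step 4): P = [3, 7] / [4] / [9];  Q = [1, 4] / [2] / [3]
  Insert 6 (step 5): P = [3, 6] / [4, 7] / [9];  Q = [1, 4] / [2, 5] / [3]
  Insert 1 (step 6): P = [1, 6] / [3, 7] / [4] / [9];  Q = [1, 4] / [2, 5] / [3] / [6]
  Insert 2 (step 7): P = [1, 2] / [3, 6] / [4, 7] / [9];  Q = [1, 4] / [2, 5] / [3, 7] / [6]
  Insert 8 (step 8): P = [1, 2, 8] / [3, 6] / [4, 7] / [9];  Q = [1, 4, 8] / [2, 5] / [3, 7] / [6]
  Insert 5 (step 9): P = [1, 2, 5] / [3, 6, 8] / [4, 7] / [9];  Q = [1, 4, 8] / [2, 5, 9] / [3, 7] / [6]
Final shape: (3, 3, 2, 1).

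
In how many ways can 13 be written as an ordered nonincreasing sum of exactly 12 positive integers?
p(13, 12 parts) = 1

Partitions of n into exactly k parts ↔ partitions of n − k into at most k parts (subtract 1 from each part). For n = 13, k = 12, the partitions are: 2+1+1+1+1+1+1+1+1+1+1+1. Count = 1.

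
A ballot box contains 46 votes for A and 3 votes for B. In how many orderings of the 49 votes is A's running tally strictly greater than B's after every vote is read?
Strict-lead orderings = 16168

Total orderings of the 49 votes with 46 for A: C(49, 46) = 18424. By the Bertrand ballot formula (Cycle Lemma / reflection principle), the number of orderings in which A is strictly ahead of B throughout is (p − q)/(p + q) · C(p + q, p) = (46 − 3)/(46 + 3) · 18424 = 16168.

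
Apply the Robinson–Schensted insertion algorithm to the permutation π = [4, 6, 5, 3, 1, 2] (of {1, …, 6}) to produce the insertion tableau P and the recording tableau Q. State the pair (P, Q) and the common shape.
P = [1, 2] / [3, 5] / [4] / [6];  Q = [1, 2] / [3, 6] / [4] / [5];  common shape = (2, 2, 1, 1)

Row-insert the values π_1, π_2, … into P one at a time, bumping the leftmost entry strictly greater than the inserted value down to the next row. The recording tableau Q records, in position (i, j), the step at which that cell was added to P.
  Insert 4 (step 1): P = [4];  Q = [1]
  Insert 6 (step 2): P = [4, 6];  Q = [1, 2]
  Insert 5 (step 3): P = [4, 5] / [6];  Q = [1, 2] / [3]
  Insert 3 (step 4): P = [3, 5] / [4] / [6];  Q = [1, 2] / [3] / [4]
  Insert 1 (step 5): P = [1, 5] / [3] / [4] / [6];  Q = [1, 2] / [3] / [4] / [5]
  Insert 2 (step 6): P = [1, 2] / [3, 5] / [4] / [6];  Q = [1, 2] / [3, 6] / [4] / [5]
Final shape: (2, 2, 1, 1).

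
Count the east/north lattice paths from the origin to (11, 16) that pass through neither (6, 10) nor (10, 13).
Number of paths = 5883055

Inclusion–exclusion. Total paths: C(27, 11) = 13037895. Through P₁: C(16, 6)·C(11, 5) = 3699696. Through P₂: C(23, 10)·C(4, 1) = 4576264. Since P₁ is strictly southwest of P₂, a monotone path through both must visit P₁ then P₂; paths through both = C(16, 6)·C(7, 4)·C(4, 1) = 1121120. Avoid both = 13037895 − 3699696 − 4576264 + 1121120 = 5883055.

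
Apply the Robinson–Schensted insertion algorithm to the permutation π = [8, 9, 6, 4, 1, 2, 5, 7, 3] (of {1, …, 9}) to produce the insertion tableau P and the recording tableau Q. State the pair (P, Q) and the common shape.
P = [1, 2, 3, 7] / [4, 5] / [6, 9] / [8];  Q = [1, 2, 7, 8] / [3, 6] / [4, 9] / [5];  common shape = (4, 2, 2, 1)

Row-insert the values π_1, π_2, … into P one at a time, bumping the leftmost entry strictly greater than the inserted value down to the next row. The recording tableau Q records, in position (i, j), the step at which that cell was added to P.
  Insert 8 (step 1): P = [8];  Q = [1]
  Insert 9 (step 2): P = [8, 9];  Q = [1, 2]
  Insert 6 (step 3): P = [6, 9] / [8];  Q = [1, 2] / [3]
  Insert 4 (step 4): P = [4, 9] / [6] / [8];  Q = [1, 2] / [3] / [4]
  Insert 1 (step 5): P = [1, 9] / [4] / [6] / [8];  Q = [1, 2] / [3] / [4] / [5]
  Insert 2 (step 6): P = [1, 2] / [4, 9] / [6] / [8];  Q = [1, 2] / [3, 6] / [4] / [5]
  Insert 5 (step 7): P = [1, 2, 5] / [4, 9] / [6] / [8];  Q = [1, 2, 7] / [3, 6] / [4] / [5]
  Insert 7 (step 8): P = [1, 2, 5, 7] / [4, 9] / [6] / [8];  Q = [1, 2, 7, 8] / [3, 6] / [4] / [5]
  Insert 3 (step 9): P = [1, 2, 3, 7] / [4, 5] / [6, 9] / [8];  Q = [1, 2, 7, 8] / [3, 6] / [4, 9] / [5]
Final shape: (4, 2, 2, 1).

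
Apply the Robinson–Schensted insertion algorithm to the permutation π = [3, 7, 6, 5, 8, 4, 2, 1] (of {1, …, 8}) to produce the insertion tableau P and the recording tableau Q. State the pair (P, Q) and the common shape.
P = [1, 4, 8] / [2] / [3] / [5] / [6] / [7];  Q = [1, 2, 5] / [3] / [4] / [6] / [7] / [8];  common shape = (3, 1, 1, 1, 1, 1)

Row-insert the values π_1, π_2, … into P one at a time, bumping the leftmost entry strictly greater than the inserted value down to the next row. The recording tableau Q records, in position (i, j), the step at which that cell was added to P.
  Insert 3 (step 1): P = [3];  Q = [1]
  Insert 7 (step 2): P = [3, 7];  Q = [1, 2]
  Insert 6 (step 3): P = [3, 6] / [7];  Q = [1, 2] / [3]
  Insert 5 (step 4): P = [3, 5] / [6] / [7];  Q = [1, 2] / [3] / [4]
  Insert 8 (step 5): P = [3, 5, 8] / [6] / [7];  Q = [1, 2, 5] / [3] / [4]
  Insert 4 (step 6): P = [3, 4, 8] / [5] / [6] / [7];  Q = [1, 2, 5] / [3] / [4] / [6]
  Insert 2 (step 7): P = [2, 4, 8] / [3] / [5] / [6] / [7];  Q = [1, 2, 5] / [3] / [4] / [6] / [7]
  Insert 1 (step 8): P = [1, 4, 8] / [2] / [3] / [5] / [6] / [7];  Q = [1, 2, 5] / [3] / [4] / [6] / [7] / [8]
Final shape: (3, 1, 1, 1, 1, 1).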